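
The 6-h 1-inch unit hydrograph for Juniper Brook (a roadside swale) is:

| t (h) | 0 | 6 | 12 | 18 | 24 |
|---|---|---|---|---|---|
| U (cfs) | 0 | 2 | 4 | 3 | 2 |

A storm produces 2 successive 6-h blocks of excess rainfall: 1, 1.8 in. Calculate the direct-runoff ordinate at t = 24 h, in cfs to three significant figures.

By discrete convolution, Q_j = Σ (P_i / 1 in) · U_{j−i}.
At t = 24 h (j=4): Q = (1/1)·2 + (1.8/1)·3 = 7.40 cfs.

Q ≈ 7.40 cfs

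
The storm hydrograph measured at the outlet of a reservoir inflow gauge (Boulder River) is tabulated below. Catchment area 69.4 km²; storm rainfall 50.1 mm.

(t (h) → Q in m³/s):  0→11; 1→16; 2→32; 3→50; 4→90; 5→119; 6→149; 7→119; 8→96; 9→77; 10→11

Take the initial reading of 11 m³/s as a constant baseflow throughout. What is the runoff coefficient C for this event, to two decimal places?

ΣQ_DR = 649.0 m³/s; V = ΣQ_DR·Δt = 2.336 × 10^6 m³.
Runoff depth d = V / A = 33.67 mm.
C = d / P = 33.67 / 50.1 = 0.67.

C ≈ 0.67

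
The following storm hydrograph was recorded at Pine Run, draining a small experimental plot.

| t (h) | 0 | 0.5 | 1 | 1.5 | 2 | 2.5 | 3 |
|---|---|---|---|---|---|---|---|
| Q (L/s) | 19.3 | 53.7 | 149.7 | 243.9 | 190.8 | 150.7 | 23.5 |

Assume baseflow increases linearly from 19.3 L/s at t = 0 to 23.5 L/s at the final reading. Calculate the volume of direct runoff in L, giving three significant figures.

V ≈ 1.23 × 10^6 L

Direct-runoff ordinates (Q − Q_b): 0.00, 33.70, 129.00, 222.50, 168.70, 127.90, 0.00 L/s.
ΣQ_DR = 681.8 L/s.
With Δt = 0.5 h = 1800 s, V = ΣQ_DR · Δt = 681.8 × 1800 = 1.23 × 10^6 L.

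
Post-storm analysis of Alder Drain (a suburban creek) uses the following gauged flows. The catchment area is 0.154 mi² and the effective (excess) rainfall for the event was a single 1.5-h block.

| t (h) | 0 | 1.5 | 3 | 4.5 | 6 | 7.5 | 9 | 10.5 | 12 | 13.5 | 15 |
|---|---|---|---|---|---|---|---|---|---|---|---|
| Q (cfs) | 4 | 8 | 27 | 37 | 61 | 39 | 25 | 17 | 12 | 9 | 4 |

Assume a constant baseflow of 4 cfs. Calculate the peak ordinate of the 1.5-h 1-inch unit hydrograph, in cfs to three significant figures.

U_p ≈ 19.0 cfs

Direct runoff: 0.0, 4.0, 23.0, 33.0, 57.0, 35.0, 21.0, 13.0, 8.0, 5.0, 0.0 cfs; ΣQ_DR = 199.0 cfs, peak = 57.0 cfs.
Runoff depth d = ΣQ_DR·Δt / A = 199.0 × 5400 / (0.154 mi²) = 3.004 in.
The 1-inch UH is the DRH scaled by (1 in)/d, so U_p = 57.0 × 1/3.004 = 19.0 cfs.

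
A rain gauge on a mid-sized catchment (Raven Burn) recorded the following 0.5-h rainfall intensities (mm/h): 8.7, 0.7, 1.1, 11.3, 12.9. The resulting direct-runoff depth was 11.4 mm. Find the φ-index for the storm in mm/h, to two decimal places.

Only the 3 blocks with intensity above φ contribute runoff: 8.7, 11.3, 12.9 mm/h.
Σ(I−φ)·Δt = d  ⇒  (8.7+11.3+12.9 − 3φ)·0.5 = 11.4
φ = (32.90 − 11.4/0.5) / 3 = 3.37 mm/h.

φ ≈ 3.37 mm/h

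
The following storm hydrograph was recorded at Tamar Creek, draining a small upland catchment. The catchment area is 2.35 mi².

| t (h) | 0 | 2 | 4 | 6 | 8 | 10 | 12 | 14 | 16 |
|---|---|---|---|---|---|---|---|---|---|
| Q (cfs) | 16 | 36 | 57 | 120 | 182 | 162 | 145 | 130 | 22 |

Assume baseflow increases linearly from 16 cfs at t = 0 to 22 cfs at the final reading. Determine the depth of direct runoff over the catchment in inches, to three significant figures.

Direct runoff: 0.00, 19.25, 39.50, 101.75, 163.00, 142.25, 124.50, 108.75, 0.00 cfs; ΣQ_DR = 699.0 cfs.
V = ΣQ_DR · Δt = 699.0 × 7200 s = 5.033 × 10^6 ft³.
Over A = 2.35 mi², depth = V / A = 0.922 in.

d ≈ 0.922 in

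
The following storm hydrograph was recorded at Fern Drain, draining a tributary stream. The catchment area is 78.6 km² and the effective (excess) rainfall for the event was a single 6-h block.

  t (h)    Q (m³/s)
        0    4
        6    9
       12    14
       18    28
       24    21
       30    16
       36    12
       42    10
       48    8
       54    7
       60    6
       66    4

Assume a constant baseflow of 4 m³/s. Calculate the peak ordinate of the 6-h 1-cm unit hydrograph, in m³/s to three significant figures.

U_p ≈ 9.60 m³/s

Direct runoff: 0.0, 5.0, 10.0, 24.0, 17.0, 12.0, 8.0, 6.0, 4.0, 3.0, 2.0, 0.0 m³/s; ΣQ_DR = 91.00 m³/s, peak = 24.0 m³/s.
Runoff depth d = ΣQ_DR·Δt / A = 91.00 × 21600 / (78.6 km²) = 25.01 mm.
The 1-cm UH is the DRH scaled by (10 mm)/d, so U_p = 24.0 × 10/25.01 = 9.60 m³/s.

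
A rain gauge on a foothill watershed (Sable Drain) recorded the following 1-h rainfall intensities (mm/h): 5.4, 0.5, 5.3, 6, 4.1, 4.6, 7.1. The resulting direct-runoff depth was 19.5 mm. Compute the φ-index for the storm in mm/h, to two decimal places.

φ ≈ 2.17 mm/h

Only the 6 blocks with intensity above φ contribute runoff: 5.4, 5.3, 6, 4.1, 4.6, 7.1 mm/h.
Σ(I−φ)·Δt = d  ⇒  (5.4+5.3+6+4.1+4.6+7.1 − 6φ)·1 = 19.5
φ = (32.50 − 19.5/1) / 6 = 2.17 mm/h.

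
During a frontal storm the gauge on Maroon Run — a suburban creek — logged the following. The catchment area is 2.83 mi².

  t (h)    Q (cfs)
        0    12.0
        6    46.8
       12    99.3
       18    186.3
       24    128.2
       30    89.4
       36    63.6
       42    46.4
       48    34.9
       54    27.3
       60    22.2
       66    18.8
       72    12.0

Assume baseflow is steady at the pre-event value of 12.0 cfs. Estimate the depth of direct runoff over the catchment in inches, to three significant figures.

Direct runoff: 0.0, 34.8, 87.3, 174.3, 116.2, 77.4, 51.6, 34.4, 22.9, 15.3, 10.2, 6.8, 0.0 cfs; ΣQ_DR = 631.2 cfs.
V = ΣQ_DR · Δt = 631.2 × 21600 s = 1.363 × 10^7 ft³.
Over A = 2.83 mi², depth = V / A = 2.07 in.

d ≈ 2.07 in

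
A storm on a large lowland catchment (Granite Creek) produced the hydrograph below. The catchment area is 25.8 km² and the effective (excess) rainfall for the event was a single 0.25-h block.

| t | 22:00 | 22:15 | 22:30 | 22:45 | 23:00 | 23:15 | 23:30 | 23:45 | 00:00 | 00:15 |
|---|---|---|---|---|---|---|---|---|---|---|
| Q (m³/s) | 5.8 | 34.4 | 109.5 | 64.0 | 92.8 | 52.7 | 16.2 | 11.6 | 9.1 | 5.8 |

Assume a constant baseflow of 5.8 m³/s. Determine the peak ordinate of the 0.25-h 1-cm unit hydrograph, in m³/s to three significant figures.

U_p ≈ 86.4 m³/s

Direct runoff: 0.0, 28.6, 103.7, 58.2, 87.0, 46.9, 10.4, 5.8, 3.3, 0.0 m³/s; ΣQ_DR = 343.9 m³/s, peak = 103.7 m³/s.
Runoff depth d = ΣQ_DR·Δt / A = 343.9 × 900 / (25.8 km²) = 12.00 mm.
The 1-cm UH is the DRH scaled by (10 mm)/d, so U_p = 103.7 × 10/12.00 = 86.4 m³/s.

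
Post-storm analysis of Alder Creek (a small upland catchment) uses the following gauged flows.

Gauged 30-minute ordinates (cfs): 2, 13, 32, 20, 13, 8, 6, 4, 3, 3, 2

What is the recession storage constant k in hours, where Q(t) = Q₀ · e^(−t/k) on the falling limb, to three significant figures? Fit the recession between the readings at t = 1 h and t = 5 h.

On the falling limb, Q drops from 32 to 2 cfs between t = 1 h and t = 5 h (Δt = 4 h).
k = −Δt / ln(Q₂/Q₁) = −4 / ln(2/32) = 1.44 h.

k ≈ 1.44 h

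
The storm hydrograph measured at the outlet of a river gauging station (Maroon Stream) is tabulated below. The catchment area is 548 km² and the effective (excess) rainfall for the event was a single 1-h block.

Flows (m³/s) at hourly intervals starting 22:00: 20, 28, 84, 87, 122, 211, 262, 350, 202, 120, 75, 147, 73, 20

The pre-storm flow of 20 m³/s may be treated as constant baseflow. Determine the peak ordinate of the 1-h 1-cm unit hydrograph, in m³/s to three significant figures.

Direct runoff: 0.0, 8.0, 64.0, 67.0, 102.0, 191.0, 242.0, 330.0, 182.0, 100.0, 55.0, 127.0, 53.0, 0.0 m³/s; ΣQ_DR = 1521 m³/s, peak = 330.0 m³/s.
Runoff depth d = ΣQ_DR·Δt / A = 1521 × 3600 / (548 km²) = 9.992 mm.
The 1-cm UH is the DRH scaled by (10 mm)/d, so U_p = 330.0 × 10/9.992 = 330 m³/s.

U_p ≈ 330 m³/s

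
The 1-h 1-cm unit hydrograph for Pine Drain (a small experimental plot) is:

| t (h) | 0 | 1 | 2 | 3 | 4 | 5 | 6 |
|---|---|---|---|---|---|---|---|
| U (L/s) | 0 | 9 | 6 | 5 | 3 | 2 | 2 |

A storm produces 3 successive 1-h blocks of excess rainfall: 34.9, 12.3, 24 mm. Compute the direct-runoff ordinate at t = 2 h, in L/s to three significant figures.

By discrete convolution, Q_j = Σ (P_i / 10 mm) · U_{j−i}.
At t = 2 h (j=2): Q = (34.9/10)·6 + (12.3/10)·9 + (24/10)·0 = 32.0 L/s.

Q ≈ 32.0 L/s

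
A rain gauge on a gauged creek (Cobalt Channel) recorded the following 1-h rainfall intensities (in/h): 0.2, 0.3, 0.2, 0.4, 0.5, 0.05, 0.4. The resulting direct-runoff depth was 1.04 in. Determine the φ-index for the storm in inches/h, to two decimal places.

Only the 6 blocks with intensity above φ contribute runoff: 0.2, 0.3, 0.2, 0.4, 0.5, 0.4 in/h.
Σ(I−φ)·Δt = d  ⇒  (0.2+0.3+0.2+0.4+0.5+0.4 − 6φ)·1 = 1.04
φ = (2.000 − 1.04/1) / 6 = 0.16 in/h.

φ ≈ 0.16 in/h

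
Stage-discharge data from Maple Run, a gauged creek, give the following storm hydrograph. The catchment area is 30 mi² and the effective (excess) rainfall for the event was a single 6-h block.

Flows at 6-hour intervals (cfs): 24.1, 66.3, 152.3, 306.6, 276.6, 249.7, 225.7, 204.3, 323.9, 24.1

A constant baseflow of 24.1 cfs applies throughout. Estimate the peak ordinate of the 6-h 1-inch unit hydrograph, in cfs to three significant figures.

U_p ≈ 600 cfs

Direct runoff: 0.0, 42.2, 128.2, 282.5, 252.5, 225.6, 201.6, 180.2, 299.8, 0.0 cfs; ΣQ_DR = 1613 cfs, peak = 299.8 cfs.
Runoff depth d = ΣQ_DR·Δt / A = 1613 × 21600 / (30 mi²) = 0.4998 in.
The 1-inch UH is the DRH scaled by (1 in)/d, so U_p = 299.8 × 1/0.4998 = 600 cfs.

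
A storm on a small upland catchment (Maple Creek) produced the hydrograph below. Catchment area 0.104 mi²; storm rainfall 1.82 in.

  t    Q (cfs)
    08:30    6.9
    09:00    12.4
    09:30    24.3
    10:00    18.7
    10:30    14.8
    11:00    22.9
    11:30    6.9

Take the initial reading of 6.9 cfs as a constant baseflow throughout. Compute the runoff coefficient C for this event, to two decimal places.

C ≈ 0.24

ΣQ_DR = 58.60 cfs; V = ΣQ_DR·Δt = 1.055 × 10^5 ft³.
Runoff depth d = V / A = 0.4366 in.
C = d / P = 0.4366 / 1.82 = 0.24.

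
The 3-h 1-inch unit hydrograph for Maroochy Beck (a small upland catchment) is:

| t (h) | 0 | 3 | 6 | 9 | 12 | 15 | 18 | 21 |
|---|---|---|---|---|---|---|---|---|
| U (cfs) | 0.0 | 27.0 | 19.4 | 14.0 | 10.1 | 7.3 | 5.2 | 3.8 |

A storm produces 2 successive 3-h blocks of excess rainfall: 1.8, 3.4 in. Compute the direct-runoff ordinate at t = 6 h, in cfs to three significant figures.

By discrete convolution, Q_j = Σ (P_i / 1 in) · U_{j−i}.
At t = 6 h (j=2): Q = (1.8/1)·19.4 + (3.4/1)·27.0 = 127 cfs.

Q ≈ 127 cfs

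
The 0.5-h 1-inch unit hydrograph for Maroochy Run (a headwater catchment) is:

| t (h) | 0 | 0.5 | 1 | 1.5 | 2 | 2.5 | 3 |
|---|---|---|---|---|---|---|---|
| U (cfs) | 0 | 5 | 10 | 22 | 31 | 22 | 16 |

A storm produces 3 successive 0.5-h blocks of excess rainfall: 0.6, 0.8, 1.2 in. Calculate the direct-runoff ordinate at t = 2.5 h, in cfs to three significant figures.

Q ≈ 64.4 cfs

By discrete convolution, Q_j = Σ (P_i / 1 in) · U_{j−i}.
At t = 2.5 h (j=5): Q = (0.6/1)·22 + (0.8/1)·31 + (1.2/1)·22 = 64.4 cfs.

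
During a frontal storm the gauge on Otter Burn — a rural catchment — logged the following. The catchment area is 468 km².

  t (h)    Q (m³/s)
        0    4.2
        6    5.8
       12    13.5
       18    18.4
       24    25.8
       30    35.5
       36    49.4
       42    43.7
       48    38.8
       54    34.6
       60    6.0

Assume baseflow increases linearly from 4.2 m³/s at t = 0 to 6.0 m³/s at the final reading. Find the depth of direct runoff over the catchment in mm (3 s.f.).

d ≈ 10.1 mm

Direct runoff: 0.00, 1.42, 8.94, 13.66, 20.88, 30.40, 44.12, 38.24, 33.16, 28.78, 0.00 m³/s; ΣQ_DR = 219.6 m³/s.
V = ΣQ_DR · Δt = 219.6 × 21600 s = 4.743 × 10^6 m³.
Over A = 468 km², depth = V / A = 10.1 mm.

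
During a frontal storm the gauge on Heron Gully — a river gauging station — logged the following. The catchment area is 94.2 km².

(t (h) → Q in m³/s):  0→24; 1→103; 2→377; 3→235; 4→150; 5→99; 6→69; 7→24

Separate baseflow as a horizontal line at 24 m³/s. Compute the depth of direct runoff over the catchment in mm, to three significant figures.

d ≈ 34.0 mm

Direct runoff: 0.0, 79.0, 353.0, 211.0, 126.0, 75.0, 45.0, 0.0 m³/s; ΣQ_DR = 889.0 m³/s.
V = ΣQ_DR · Δt = 889.0 × 3600 s = 3.200 × 10^6 m³.
Over A = 94.2 km², depth = V / A = 34.0 mm.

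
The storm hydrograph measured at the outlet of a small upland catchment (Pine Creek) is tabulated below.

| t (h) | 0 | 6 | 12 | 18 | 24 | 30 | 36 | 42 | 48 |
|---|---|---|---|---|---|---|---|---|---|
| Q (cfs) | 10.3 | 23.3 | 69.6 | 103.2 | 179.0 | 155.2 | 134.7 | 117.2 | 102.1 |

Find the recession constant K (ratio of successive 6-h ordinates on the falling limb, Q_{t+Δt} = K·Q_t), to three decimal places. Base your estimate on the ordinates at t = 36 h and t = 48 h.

K ≈ 0.871

Using the recession-limb readings at t = 36 h and t = 48 h: Q falls from 134.7 to 102.1 cfs over 2 intervals.
K = (Q₂/Q₁)^(1/2) = (102.1/134.7)^(1/2) = 0.871.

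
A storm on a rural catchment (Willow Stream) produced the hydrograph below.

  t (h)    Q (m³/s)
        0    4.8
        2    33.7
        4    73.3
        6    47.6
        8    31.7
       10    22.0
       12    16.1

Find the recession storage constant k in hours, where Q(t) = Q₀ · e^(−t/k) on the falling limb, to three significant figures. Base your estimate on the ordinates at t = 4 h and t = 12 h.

On the falling limb, Q drops from 73.3 to 16.1 m³/s between t = 4 h and t = 12 h (Δt = 8 h).
k = −Δt / ln(Q₂/Q₁) = −8 / ln(16.1/73.3) = 5.28 h.

k ≈ 5.28 h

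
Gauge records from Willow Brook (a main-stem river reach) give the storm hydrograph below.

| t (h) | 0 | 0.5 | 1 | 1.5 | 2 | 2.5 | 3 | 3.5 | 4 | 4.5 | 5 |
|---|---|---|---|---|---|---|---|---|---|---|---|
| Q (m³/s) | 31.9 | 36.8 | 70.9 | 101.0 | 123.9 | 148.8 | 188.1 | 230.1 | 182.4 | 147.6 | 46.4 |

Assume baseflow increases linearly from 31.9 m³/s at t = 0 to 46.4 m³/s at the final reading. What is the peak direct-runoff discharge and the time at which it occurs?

Subtracting baseflow gives direct-runoff ordinates: 0.00, 3.45, 36.10, 64.75, 86.20, 109.65, 147.50, 188.05, 138.90, 102.65, 0.00 m³/s.
The maximum is 188.05 m³/s, occurring at the reading for t = 3.5 h.

Q_p = 188.05 m³/s at t = 3.5 h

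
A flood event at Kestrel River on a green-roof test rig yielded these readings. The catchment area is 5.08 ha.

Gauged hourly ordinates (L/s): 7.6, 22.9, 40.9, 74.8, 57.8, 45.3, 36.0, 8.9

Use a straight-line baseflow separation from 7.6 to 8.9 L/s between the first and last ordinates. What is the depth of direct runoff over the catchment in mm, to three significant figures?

Direct runoff: 0.00, 15.11, 32.93, 66.64, 49.46, 36.77, 27.29, 0.00 L/s; ΣQ_DR = 228.2 L/s.
V = ΣQ_DR · Δt = 228.2 × 3600 s = 8.215 × 10^5 L.
Over A = 5.08 ha, depth = V / A = 16.2 mm.

d ≈ 16.2 mm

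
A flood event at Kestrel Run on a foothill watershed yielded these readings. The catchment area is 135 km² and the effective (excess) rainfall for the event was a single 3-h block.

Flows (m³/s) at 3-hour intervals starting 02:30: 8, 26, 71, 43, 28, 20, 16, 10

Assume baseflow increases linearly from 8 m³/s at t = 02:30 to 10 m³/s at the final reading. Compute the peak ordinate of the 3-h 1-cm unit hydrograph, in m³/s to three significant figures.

U_p ≈ 52.0 m³/s

Direct runoff: 0.00, 17.71, 62.43, 34.14, 18.86, 10.57, 6.29, 0.00 m³/s; ΣQ_DR = 150.0 m³/s, peak = 62.43 m³/s.
Runoff depth d = ΣQ_DR·Δt / A = 150.0 × 10800 / (135 km²) = 12.00 mm.
The 1-cm UH is the DRH scaled by (10 mm)/d, so U_p = 62.43 × 10/12.00 = 52.0 m³/s.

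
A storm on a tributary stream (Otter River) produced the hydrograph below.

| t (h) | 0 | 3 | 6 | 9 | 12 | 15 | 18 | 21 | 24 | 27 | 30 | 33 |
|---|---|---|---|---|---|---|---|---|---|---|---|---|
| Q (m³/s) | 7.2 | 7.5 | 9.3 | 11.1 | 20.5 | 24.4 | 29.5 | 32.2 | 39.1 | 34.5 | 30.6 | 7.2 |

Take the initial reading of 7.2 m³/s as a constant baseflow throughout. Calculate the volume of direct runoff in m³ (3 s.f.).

Direct-runoff ordinates (Q − Q_b): 0.0, 0.3, 2.1, 3.9, 13.3, 17.2, 22.3, 25.0, 31.9, 27.3, 23.4, 0.0 m³/s.
ΣQ_DR = 166.7 m³/s.
With Δt = 3 h = 10800 s, V = ΣQ_DR · Δt = 166.7 × 10800 = 1.80 × 10^6 m³.

V ≈ 1.80 × 10^6 m³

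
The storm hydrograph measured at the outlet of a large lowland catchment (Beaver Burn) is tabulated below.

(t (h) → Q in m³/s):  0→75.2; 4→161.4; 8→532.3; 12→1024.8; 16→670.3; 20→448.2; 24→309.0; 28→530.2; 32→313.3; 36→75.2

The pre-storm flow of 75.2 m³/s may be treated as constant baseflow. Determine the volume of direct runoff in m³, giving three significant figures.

Direct-runoff ordinates (Q − Q_b): 0.0, 86.2, 457.1, 949.6, 595.1, 373.0, 233.8, 455.0, 238.1, 0.0 m³/s.
ΣQ_DR = 3388 m³/s.
With Δt = 4 h = 14400 s, V = ΣQ_DR · Δt = 3388 × 14400 = 4.88 × 10^7 m³.

V ≈ 4.88 × 10^7 m³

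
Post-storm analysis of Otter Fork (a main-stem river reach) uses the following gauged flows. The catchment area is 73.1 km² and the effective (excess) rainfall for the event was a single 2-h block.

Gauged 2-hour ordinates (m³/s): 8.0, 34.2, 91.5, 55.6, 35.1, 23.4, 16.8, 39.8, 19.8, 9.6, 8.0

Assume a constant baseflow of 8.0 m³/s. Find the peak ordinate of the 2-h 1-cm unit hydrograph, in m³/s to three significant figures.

U_p ≈ 33.4 m³/s

Direct runoff: 0.0, 26.2, 83.5, 47.6, 27.1, 15.4, 8.8, 31.8, 11.8, 1.6, 0.0 m³/s; ΣQ_DR = 253.8 m³/s, peak = 83.5 m³/s.
Runoff depth d = ΣQ_DR·Δt / A = 253.8 × 7200 / (73.1 km²) = 25.00 mm.
The 1-cm UH is the DRH scaled by (10 mm)/d, so U_p = 83.5 × 10/25.00 = 33.4 m³/s.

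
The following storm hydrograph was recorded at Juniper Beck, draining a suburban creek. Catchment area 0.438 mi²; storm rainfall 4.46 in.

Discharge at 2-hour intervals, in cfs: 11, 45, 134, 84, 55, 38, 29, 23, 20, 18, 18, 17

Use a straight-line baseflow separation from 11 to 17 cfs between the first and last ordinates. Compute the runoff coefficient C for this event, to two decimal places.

C ≈ 0.51

ΣQ_DR = 324.0 cfs; V = ΣQ_DR·Δt = 2.333 × 10^6 ft³.
Runoff depth d = V / A = 2.293 in.
C = d / P = 2.293 / 4.46 = 0.51.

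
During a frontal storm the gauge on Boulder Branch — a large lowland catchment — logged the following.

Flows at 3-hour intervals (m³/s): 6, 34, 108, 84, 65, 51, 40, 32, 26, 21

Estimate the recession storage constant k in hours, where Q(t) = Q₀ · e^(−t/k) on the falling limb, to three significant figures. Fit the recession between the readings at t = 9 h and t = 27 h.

k ≈ 13.0 h

On the falling limb, Q drops from 84 to 21 m³/s between t = 9 h and t = 27 h (Δt = 18 h).
k = −Δt / ln(Q₂/Q₁) = −18 / ln(21/84) = 13.0 h.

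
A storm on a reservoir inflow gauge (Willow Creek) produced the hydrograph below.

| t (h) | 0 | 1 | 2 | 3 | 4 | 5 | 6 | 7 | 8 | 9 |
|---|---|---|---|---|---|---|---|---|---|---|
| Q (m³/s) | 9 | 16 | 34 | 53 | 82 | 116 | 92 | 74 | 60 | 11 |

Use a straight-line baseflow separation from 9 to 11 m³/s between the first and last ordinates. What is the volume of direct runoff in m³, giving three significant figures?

Direct-runoff ordinates (Q − Q_b): 0.00, 6.78, 24.56, 43.33, 72.11, 105.89, 81.67, 63.44, 49.22, 0.00 m³/s.
ΣQ_DR = 447.0 m³/s.
With Δt = 1 h = 3600 s, V = ΣQ_DR · Δt = 447.0 × 3600 = 1.61 × 10^6 m³.

V ≈ 1.61 × 10^6 m³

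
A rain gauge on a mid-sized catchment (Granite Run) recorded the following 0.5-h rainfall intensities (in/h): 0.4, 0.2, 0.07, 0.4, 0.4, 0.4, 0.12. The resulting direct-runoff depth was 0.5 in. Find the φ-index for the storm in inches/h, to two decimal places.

φ ≈ 0.16 in/h

Only the 5 blocks with intensity above φ contribute runoff: 0.4, 0.2, 0.4, 0.4, 0.4 in/h.
Σ(I−φ)·Δt = d  ⇒  (0.4+0.2+0.4+0.4+0.4 − 5φ)·0.5 = 0.5
φ = (1.800 − 0.5/0.5) / 5 = 0.16 in/h.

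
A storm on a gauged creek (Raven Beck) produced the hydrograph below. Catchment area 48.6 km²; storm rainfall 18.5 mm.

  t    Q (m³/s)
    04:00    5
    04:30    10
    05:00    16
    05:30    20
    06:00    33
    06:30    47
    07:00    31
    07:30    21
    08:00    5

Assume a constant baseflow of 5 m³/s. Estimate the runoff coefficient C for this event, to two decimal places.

ΣQ_DR = 143.0 m³/s; V = ΣQ_DR·Δt = 2.574 × 10^5 m³.
Runoff depth d = V / A = 5.296 mm.
C = d / P = 5.296 / 18.5 = 0.29.

C ≈ 0.29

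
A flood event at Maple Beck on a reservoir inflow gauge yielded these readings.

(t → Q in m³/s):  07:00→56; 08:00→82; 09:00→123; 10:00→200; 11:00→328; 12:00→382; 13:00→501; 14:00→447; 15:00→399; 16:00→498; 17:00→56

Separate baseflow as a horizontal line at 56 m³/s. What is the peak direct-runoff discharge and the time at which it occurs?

Q_p = 445.0 m³/s at t = 13:00

Subtracting baseflow gives direct-runoff ordinates: 0.0, 26.0, 67.0, 144.0, 272.0, 326.0, 445.0, 391.0, 343.0, 442.0, 0.0 m³/s.
The maximum is 445.0 m³/s, occurring at the reading for t = 13:00.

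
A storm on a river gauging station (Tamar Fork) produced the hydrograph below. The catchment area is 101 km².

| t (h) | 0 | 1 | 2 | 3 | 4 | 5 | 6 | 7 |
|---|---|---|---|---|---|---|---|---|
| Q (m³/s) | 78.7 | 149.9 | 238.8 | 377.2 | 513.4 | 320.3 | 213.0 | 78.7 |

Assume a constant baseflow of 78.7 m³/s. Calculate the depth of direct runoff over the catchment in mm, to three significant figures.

d ≈ 47.8 mm

Direct runoff: 0.0, 71.2, 160.1, 298.5, 434.7, 241.6, 134.3, 0.0 m³/s; ΣQ_DR = 1340 m³/s.
V = ΣQ_DR · Δt = 1340 × 3600 s = 4.825 × 10^6 m³.
Over A = 101 km², depth = V / A = 47.8 mm.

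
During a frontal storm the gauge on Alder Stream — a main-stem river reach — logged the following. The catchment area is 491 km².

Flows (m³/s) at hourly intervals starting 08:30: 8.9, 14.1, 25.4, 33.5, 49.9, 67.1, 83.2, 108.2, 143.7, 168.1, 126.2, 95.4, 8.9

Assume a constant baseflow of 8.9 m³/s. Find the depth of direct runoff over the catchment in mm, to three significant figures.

d ≈ 5.99 mm

Direct runoff: 0.0, 5.2, 16.5, 24.6, 41.0, 58.2, 74.3, 99.3, 134.8, 159.2, 117.3, 86.5, 0.0 m³/s; ΣQ_DR = 816.9 m³/s.
V = ΣQ_DR · Δt = 816.9 × 3600 s = 2.941 × 10^6 m³.
Over A = 491 km², depth = V / A = 5.99 mm.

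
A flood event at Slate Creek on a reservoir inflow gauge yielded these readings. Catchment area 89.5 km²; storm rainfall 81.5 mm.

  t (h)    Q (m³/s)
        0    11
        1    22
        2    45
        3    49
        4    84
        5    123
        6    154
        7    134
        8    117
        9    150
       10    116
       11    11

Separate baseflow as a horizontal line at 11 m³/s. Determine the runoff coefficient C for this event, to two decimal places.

C ≈ 0.44

ΣQ_DR = 884.0 m³/s; V = ΣQ_DR·Δt = 3.182 × 10^6 m³.
Runoff depth d = V / A = 35.56 mm.
C = d / P = 35.56 / 81.5 = 0.44.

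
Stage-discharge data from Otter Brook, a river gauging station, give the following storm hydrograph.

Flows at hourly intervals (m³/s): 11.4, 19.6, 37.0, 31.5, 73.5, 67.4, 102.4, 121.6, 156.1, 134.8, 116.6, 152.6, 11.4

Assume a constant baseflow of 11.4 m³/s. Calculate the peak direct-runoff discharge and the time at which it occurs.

Subtracting baseflow gives direct-runoff ordinates: 0.0, 8.2, 25.6, 20.1, 62.1, 56.0, 91.0, 110.2, 144.7, 123.4, 105.2, 141.2, 0.0 m³/s.
The maximum is 144.7 m³/s, occurring at the reading for t = 8 h.

Q_p = 144.7 m³/s at t = 8 h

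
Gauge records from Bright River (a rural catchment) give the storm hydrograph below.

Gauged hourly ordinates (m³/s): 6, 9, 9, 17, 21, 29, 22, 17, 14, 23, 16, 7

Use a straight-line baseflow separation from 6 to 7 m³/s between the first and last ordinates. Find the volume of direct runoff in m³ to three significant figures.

V ≈ 4.03 × 10^5 m³

Direct-runoff ordinates (Q − Q_b): 0.00, 2.91, 2.82, 10.73, 14.64, 22.55, 15.45, 10.36, 7.27, 16.18, 9.09, 0.00 m³/s.
ΣQ_DR = 112.0 m³/s.
With Δt = 1 h = 3600 s, V = ΣQ_DR · Δt = 112.0 × 3600 = 4.03 × 10^5 m³.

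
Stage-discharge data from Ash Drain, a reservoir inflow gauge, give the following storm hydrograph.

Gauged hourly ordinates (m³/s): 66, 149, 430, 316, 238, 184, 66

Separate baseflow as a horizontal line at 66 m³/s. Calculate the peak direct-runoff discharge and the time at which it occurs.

Subtracting baseflow gives direct-runoff ordinates: 0.0, 83.0, 364.0, 250.0, 172.0, 118.0, 0.0 m³/s.
The maximum is 364.0 m³/s, occurring at the reading for t = 2 h.

Q_p = 364.0 m³/s at t = 2 h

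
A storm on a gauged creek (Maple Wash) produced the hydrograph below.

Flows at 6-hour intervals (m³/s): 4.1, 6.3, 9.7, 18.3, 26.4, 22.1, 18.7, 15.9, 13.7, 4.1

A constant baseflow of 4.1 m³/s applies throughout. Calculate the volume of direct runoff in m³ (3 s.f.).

V ≈ 2.12 × 10^6 m³

Direct-runoff ordinates (Q − Q_b): 0.0, 2.2, 5.6, 14.2, 22.3, 18.0, 14.6, 11.8, 9.6, 0.0 m³/s.
ΣQ_DR = 98.30 m³/s.
With Δt = 6 h = 21600 s, V = ΣQ_DR · Δt = 98.30 × 21600 = 2.12 × 10^6 m³.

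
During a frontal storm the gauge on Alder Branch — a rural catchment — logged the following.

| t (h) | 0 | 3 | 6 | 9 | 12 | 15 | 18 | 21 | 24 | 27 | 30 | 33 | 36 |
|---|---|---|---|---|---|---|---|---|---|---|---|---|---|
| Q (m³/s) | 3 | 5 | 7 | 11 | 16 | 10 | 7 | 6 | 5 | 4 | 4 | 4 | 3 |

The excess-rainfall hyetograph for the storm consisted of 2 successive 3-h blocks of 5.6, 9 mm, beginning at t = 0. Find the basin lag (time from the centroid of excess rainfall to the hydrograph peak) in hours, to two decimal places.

t_L ≈ 8.65 h

Centroid of excess rainfall: t_c = Σ P_i·t̄_i / ΣP_i = 3.3493 h (block centres at 1.5, 4.5 h).
Hydrograph peak occurs at t = 12 h, so basin lag t_L = 12 − 3.3493 = 8.65 h.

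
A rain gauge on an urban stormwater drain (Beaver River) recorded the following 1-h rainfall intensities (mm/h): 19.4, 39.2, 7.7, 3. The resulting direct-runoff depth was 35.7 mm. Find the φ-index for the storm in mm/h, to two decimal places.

φ ≈ 11.45 mm/h

Only the 2 blocks with intensity above φ contribute runoff: 19.4, 39.2 mm/h.
Σ(I−φ)·Δt = d  ⇒  (19.4+39.2 − 2φ)·1 = 35.7
φ = (58.60 − 35.7/1) / 2 = 11.45 mm/h.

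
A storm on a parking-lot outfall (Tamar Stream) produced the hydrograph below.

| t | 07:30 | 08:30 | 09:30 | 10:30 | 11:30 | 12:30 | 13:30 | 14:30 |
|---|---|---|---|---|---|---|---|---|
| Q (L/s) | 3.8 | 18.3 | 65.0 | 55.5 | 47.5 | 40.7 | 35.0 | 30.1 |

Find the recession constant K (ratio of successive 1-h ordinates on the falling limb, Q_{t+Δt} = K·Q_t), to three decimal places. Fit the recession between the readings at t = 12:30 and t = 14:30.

Using the recession-limb readings at t = 12:30 and t = 14:30: Q falls from 40.7 to 30.1 L/s over 2 intervals.
K = (Q₂/Q₁)^(1/2) = (30.1/40.7)^(1/2) = 0.860.

K ≈ 0.860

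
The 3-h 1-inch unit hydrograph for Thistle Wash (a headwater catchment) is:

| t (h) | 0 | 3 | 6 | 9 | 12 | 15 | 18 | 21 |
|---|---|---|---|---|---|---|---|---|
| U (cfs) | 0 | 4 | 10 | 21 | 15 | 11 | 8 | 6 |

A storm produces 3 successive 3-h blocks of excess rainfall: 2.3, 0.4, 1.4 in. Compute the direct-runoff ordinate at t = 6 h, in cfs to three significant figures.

By discrete convolution, Q_j = Σ (P_i / 1 in) · U_{j−i}.
At t = 6 h (j=2): Q = (2.3/1)·10 + (0.4/1)·4 + (1.4/1)·0 = 24.6 cfs.

Q ≈ 24.6 cfs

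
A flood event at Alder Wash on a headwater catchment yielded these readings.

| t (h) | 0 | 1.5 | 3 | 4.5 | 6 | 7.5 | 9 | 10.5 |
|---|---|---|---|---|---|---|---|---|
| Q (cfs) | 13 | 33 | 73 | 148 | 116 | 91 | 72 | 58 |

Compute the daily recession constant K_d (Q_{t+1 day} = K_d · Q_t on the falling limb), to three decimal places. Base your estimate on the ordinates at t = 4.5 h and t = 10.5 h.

Between t = 4.5 h and t = 10.5 h the flow falls from 148 to 58 cfs over 4×1.5 h = 6 h.
Per-interval ratio K = (58/148)^(1/4) = 0.7912; K_d = K^(24/1.5) = 0.024.

K_d ≈ 0.024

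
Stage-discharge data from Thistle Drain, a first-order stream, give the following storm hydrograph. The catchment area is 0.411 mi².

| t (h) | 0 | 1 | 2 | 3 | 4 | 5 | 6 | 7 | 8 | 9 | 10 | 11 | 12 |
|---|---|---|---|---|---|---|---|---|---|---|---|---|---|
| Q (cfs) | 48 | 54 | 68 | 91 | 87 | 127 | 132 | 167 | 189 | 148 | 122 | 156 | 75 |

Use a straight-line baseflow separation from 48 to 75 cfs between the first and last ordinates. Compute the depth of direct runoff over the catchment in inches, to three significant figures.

Direct runoff: 0.00, 3.75, 15.50, 36.25, 30.00, 67.75, 70.50, 103.25, 123.00, 79.75, 51.50, 83.25, 0.00 cfs; ΣQ_DR = 664.5 cfs.
V = ΣQ_DR · Δt = 664.5 × 3600 s = 2.392 × 10^6 ft³.
Over A = 0.411 mi², depth = V / A = 2.51 in.

d ≈ 2.51 in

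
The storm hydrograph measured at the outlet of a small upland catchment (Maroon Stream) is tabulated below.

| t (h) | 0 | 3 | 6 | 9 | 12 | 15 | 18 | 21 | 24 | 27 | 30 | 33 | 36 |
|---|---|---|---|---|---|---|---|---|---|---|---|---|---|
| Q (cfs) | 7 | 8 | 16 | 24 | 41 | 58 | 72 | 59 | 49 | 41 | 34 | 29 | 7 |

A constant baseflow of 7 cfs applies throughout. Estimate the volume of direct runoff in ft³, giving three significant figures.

V ≈ 3.82 × 10^6 ft³

Direct-runoff ordinates (Q − Q_b): 0.0, 1.0, 9.0, 17.0, 34.0, 51.0, 65.0, 52.0, 42.0, 34.0, 27.0, 22.0, 0.0 cfs.
ΣQ_DR = 354.0 cfs.
With Δt = 3 h = 10800 s, V = ΣQ_DR · Δt = 354.0 × 10800 = 3.82 × 10^6 ft³.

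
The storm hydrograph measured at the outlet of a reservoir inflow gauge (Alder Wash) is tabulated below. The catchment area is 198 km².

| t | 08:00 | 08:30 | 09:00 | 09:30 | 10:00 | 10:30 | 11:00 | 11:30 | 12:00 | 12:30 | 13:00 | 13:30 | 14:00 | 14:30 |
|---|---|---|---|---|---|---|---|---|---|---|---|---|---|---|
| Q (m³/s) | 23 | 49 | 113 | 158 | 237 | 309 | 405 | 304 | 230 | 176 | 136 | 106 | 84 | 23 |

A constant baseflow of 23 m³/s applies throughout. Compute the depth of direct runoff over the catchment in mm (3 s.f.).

Direct runoff: 0.0, 26.0, 90.0, 135.0, 214.0, 286.0, 382.0, 281.0, 207.0, 153.0, 113.0, 83.0, 61.0, 0.0 m³/s; ΣQ_DR = 2031 m³/s.
V = ΣQ_DR · Δt = 2031 × 1800 s = 3.656 × 10^6 m³.
Over A = 198 km², depth = V / A = 18.5 mm.

d ≈ 18.5 mm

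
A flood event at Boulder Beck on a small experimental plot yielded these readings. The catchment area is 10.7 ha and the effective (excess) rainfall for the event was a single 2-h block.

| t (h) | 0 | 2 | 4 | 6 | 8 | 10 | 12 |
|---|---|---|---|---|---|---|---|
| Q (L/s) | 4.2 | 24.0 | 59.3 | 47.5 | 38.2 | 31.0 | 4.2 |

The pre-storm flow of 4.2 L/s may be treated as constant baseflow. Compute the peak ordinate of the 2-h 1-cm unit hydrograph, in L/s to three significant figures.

Direct runoff: 0.0, 19.8, 55.1, 43.3, 34.0, 26.8, 0.0 L/s; ΣQ_DR = 179.0 L/s, peak = 55.1 L/s.
Runoff depth d = ΣQ_DR·Δt / A = 179.0 × 7200 / (10.7 ha) = 12.04 mm.
The 1-cm UH is the DRH scaled by (10 mm)/d, so U_p = 55.1 × 10/12.04 = 45.7 L/s.

U_p ≈ 45.7 L/s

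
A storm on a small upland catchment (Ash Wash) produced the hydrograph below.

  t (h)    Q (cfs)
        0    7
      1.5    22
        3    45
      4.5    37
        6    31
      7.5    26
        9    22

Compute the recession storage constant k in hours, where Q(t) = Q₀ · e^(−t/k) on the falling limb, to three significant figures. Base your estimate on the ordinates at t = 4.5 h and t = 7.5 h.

On the falling limb, Q drops from 37 to 26 cfs between t = 4.5 h and t = 7.5 h (Δt = 3 h).
k = −Δt / ln(Q₂/Q₁) = −3 / ln(26/37) = 8.50 h.

k ≈ 8.50 h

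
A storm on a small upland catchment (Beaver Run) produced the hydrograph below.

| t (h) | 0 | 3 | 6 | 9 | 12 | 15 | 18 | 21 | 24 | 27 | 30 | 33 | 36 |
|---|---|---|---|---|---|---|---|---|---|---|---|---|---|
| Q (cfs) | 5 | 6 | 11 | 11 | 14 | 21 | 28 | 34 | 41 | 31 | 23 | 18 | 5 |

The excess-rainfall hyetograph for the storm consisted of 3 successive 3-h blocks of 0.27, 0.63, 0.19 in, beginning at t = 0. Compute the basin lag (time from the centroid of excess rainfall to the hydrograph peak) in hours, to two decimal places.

Centroid of excess rainfall: t_c = Σ P_i·t̄_i / ΣP_i = 4.2798 h (block centres at 1.5, 4.5, 7.5 h).
Hydrograph peak occurs at t = 24 h, so basin lag t_L = 24 − 4.2798 = 19.72 h.

t_L ≈ 19.72 h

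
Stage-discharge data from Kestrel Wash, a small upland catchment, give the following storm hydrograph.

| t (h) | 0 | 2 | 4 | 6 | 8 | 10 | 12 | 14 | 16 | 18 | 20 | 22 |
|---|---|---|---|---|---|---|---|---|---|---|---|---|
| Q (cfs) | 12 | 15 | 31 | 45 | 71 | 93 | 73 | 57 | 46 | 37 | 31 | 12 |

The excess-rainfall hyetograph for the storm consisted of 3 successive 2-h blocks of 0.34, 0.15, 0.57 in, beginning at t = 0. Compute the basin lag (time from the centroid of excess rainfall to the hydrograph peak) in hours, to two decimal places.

Centroid of excess rainfall: t_c = Σ P_i·t̄_i / ΣP_i = 3.4340 h (block centres at 1, 3, 5 h).
Hydrograph peak occurs at t = 10 h, so basin lag t_L = 10 − 3.4340 = 6.57 h.

t_L ≈ 6.57 h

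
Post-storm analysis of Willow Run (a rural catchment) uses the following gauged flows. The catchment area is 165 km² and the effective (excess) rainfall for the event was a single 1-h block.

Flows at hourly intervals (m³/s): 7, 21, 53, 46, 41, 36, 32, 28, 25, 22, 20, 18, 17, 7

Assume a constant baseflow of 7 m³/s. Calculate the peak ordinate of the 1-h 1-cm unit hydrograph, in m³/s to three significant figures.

Direct runoff: 0.0, 14.0, 46.0, 39.0, 34.0, 29.0, 25.0, 21.0, 18.0, 15.0, 13.0, 11.0, 10.0, 0.0 m³/s; ΣQ_DR = 275.0 m³/s, peak = 46.0 m³/s.
Runoff depth d = ΣQ_DR·Δt / A = 275.0 × 3600 / (165 km²) = 6.000 mm.
The 1-cm UH is the DRH scaled by (10 mm)/d, so U_p = 46.0 × 10/6.000 = 76.7 m³/s.

U_p ≈ 76.7 m³/s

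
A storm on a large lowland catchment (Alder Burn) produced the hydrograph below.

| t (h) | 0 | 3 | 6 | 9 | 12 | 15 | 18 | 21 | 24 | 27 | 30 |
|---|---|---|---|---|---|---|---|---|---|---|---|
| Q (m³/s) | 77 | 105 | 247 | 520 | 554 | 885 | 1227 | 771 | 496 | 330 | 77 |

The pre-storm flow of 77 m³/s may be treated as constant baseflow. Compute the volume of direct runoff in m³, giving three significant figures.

Direct-runoff ordinates (Q − Q_b): 0.0, 28.0, 170.0, 443.0, 477.0, 808.0, 1150.0, 694.0, 419.0, 253.0, 0.0 m³/s.
ΣQ_DR = 4442 m³/s.
With Δt = 3 h = 10800 s, V = ΣQ_DR · Δt = 4442 × 10800 = 4.80 × 10^7 m³.

V ≈ 4.80 × 10^7 m³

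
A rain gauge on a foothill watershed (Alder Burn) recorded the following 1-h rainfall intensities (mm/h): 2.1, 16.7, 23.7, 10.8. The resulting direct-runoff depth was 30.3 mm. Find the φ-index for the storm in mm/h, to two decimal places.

φ ≈ 6.97 mm/h

Only the 3 blocks with intensity above φ contribute runoff: 16.7, 23.7, 10.8 mm/h.
Σ(I−φ)·Δt = d  ⇒  (16.7+23.7+10.8 − 3φ)·1 = 30.3
φ = (51.20 − 30.3/1) / 3 = 6.97 mm/h.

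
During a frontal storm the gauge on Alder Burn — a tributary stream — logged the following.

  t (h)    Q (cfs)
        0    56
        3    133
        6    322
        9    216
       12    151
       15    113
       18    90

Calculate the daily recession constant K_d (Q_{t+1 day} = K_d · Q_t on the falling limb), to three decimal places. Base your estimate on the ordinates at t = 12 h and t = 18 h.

K_d ≈ 0.126

Between t = 12 h and t = 18 h the flow falls from 151 to 90 cfs over 2×3 h = 6 h.
Per-interval ratio K = (90/151)^(1/2) = 0.7720; K_d = K^(24/3) = 0.126.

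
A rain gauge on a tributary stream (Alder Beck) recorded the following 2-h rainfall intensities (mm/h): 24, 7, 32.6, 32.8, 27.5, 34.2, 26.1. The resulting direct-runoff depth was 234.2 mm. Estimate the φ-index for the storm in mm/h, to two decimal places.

φ ≈ 10.02 mm/h

Only the 6 blocks with intensity above φ contribute runoff: 24, 32.6, 32.8, 27.5, 34.2, 26.1 mm/h.
Σ(I−φ)·Δt = d  ⇒  (24+32.6+32.8+27.5+34.2+26.1 − 6φ)·2 = 234.2
φ = (177.2 − 234.2/2) / 6 = 10.02 mm/h.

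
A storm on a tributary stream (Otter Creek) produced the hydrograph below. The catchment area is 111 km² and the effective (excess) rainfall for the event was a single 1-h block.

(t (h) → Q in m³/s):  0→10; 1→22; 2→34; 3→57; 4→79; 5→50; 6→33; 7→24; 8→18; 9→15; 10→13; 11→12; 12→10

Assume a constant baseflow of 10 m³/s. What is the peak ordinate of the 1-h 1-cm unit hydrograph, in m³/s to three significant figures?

U_p ≈ 86.1 m³/s

Direct runoff: 0.0, 12.0, 24.0, 47.0, 69.0, 40.0, 23.0, 14.0, 8.0, 5.0, 3.0, 2.0, 0.0 m³/s; ΣQ_DR = 247.0 m³/s, peak = 69.0 m³/s.
Runoff depth d = ΣQ_DR·Δt / A = 247.0 × 3600 / (111 km²) = 8.011 mm.
The 1-cm UH is the DRH scaled by (10 mm)/d, so U_p = 69.0 × 10/8.011 = 86.1 m³/s.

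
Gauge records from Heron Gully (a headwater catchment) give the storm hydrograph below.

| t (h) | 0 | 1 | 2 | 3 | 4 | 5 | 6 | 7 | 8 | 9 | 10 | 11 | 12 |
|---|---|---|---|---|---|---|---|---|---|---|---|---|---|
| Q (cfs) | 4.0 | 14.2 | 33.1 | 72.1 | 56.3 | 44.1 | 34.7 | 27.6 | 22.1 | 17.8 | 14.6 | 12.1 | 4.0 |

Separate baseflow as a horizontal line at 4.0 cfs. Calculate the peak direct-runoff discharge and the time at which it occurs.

Subtracting baseflow gives direct-runoff ordinates: 0.0, 10.2, 29.1, 68.1, 52.3, 40.1, 30.7, 23.6, 18.1, 13.8, 10.6, 8.1, 0.0 cfs.
The maximum is 68.1 cfs, occurring at the reading for t = 3 h.

Q_p = 68.1 cfs at t = 3 h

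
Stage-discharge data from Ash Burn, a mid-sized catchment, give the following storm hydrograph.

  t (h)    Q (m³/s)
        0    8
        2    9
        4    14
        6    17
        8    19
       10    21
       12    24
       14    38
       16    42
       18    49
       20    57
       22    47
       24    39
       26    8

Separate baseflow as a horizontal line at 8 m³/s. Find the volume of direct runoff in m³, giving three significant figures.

V ≈ 2.02 × 10^6 m³

Direct-runoff ordinates (Q − Q_b): 0.0, 1.0, 6.0, 9.0, 11.0, 13.0, 16.0, 30.0, 34.0, 41.0, 49.0, 39.0, 31.0, 0.0 m³/s.
ΣQ_DR = 280.0 m³/s.
With Δt = 2 h = 7200 s, V = ΣQ_DR · Δt = 280.0 × 7200 = 2.02 × 10^6 m³.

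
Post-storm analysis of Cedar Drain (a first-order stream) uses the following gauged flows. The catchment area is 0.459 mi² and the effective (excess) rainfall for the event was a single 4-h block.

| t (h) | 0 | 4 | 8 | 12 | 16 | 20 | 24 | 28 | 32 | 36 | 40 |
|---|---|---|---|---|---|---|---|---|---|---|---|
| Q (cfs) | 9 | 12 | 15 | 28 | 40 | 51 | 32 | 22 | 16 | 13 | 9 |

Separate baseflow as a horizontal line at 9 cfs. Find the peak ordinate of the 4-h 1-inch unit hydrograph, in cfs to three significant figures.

U_p ≈ 21.0 cfs

Direct runoff: 0.0, 3.0, 6.0, 19.0, 31.0, 42.0, 23.0, 13.0, 7.0, 4.0, 0.0 cfs; ΣQ_DR = 148.0 cfs, peak = 42.0 cfs.
Runoff depth d = ΣQ_DR·Δt / A = 148.0 × 14400 / (0.459 mi²) = 1.999 in.
The 1-inch UH is the DRH scaled by (1 in)/d, so U_p = 42.0 × 1/1.999 = 21.0 cfs.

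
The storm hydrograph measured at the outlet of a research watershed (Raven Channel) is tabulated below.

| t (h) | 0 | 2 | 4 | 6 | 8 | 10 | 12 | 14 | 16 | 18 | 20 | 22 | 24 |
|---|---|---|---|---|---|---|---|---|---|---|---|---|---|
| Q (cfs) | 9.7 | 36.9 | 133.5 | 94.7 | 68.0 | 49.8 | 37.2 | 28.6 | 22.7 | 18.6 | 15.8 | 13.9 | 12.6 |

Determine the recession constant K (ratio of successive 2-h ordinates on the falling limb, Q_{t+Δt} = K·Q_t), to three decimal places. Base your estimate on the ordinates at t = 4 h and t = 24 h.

Using the recession-limb readings at t = 4 h and t = 24 h: Q falls from 133.5 to 12.6 cfs over 10 intervals.
K = (Q₂/Q₁)^(1/10) = (12.6/133.5)^(1/10) = 0.790.

K ≈ 0.790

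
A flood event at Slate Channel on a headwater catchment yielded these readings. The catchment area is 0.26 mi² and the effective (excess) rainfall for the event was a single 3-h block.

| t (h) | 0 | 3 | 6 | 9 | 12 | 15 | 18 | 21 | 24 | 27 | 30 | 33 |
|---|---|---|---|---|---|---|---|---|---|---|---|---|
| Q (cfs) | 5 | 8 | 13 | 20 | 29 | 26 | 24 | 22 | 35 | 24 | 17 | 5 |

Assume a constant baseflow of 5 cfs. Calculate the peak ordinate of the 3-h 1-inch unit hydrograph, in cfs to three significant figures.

Direct runoff: 0.0, 3.0, 8.0, 15.0, 24.0, 21.0, 19.0, 17.0, 30.0, 19.0, 12.0, 0.0 cfs; ΣQ_DR = 168.0 cfs, peak = 30.0 cfs.
Runoff depth d = ΣQ_DR·Δt / A = 168.0 × 10800 / (0.26 mi²) = 3.004 in.
The 1-inch UH is the DRH scaled by (1 in)/d, so U_p = 30.0 × 1/3.004 = 9.99 cfs.

U_p ≈ 9.99 cfs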